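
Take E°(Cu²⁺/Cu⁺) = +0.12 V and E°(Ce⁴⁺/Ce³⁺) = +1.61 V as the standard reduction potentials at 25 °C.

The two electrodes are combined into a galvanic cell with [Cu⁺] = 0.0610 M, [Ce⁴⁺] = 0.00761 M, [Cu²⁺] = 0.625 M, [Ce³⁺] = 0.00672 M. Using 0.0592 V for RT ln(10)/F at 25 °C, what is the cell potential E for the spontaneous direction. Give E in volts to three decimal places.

+1.433 V

Ce⁴⁺/Ce³⁺ is the cathode (higher E°), Cu²⁺/Cu⁺ the anode: E°cell = +1.61 − (+0.12) = +1.49 V, n = 1.
Overall: Ce⁴⁺(aq) + Cu⁺(aq) → Ce³⁺(aq) + Cu²⁺(aq)
Q = [Ce³⁺]·[Cu²⁺] / ([Ce⁴⁺]·[Cu⁺]); log Q = 0.957.
E = E° − (0.0592/n) log Q = +1.49 − (0.0592/1)(0.957) = +1.433 V.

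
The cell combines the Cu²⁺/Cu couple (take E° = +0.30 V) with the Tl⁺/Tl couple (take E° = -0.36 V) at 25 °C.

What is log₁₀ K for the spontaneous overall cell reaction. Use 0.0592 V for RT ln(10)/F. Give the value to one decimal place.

Cathode: Cu²⁺/Cu; anode: Tl⁺/Tl. E°cell = +0.66 V, n = 2.
log K = nE°cell / 0.0592 = (2)(+0.66) / 0.0592 = 22.3.

22.3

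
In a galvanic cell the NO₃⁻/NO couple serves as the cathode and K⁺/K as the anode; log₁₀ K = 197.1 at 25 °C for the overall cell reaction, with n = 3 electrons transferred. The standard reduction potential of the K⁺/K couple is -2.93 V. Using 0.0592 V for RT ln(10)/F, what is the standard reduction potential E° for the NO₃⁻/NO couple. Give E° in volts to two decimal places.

+0.96 V

E°cell = (0.0592/n)·log K = (0.0592/3)(197.1) = +3.889 V.
Since NO₃⁻/NO is the cathode and K⁺/K the anode, E°cell = E°(NO₃⁻/NO) − E°(K⁺/K).
So E°(NO₃⁻/NO) = E°cell + E°(K⁺/K) = +3.889 + (-2.93) = +0.96 V.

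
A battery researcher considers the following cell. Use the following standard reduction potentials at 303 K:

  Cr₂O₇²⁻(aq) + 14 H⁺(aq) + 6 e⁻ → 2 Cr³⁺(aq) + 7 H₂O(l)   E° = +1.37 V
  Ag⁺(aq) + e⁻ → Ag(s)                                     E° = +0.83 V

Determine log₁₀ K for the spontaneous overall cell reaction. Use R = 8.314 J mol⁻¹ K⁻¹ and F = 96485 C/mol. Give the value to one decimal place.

53.9

Cathode: Cr₂O₇²⁻/Cr³⁺; anode: Ag⁺/Ag. E°cell = (+1.37) − (+0.83) = +0.54 V, with n = 6.
ΔG° = −nFE° = −RT ln K, so ln K = nFE°/(RT) = (6)(96485)(+0.54) / ((8.314)(303)) = 124.094.
log₁₀ K = 124.094 / ln 10 = 53.9.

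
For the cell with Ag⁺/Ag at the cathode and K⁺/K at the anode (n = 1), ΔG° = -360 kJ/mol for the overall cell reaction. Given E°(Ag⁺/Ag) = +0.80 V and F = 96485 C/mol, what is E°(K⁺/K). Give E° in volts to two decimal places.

-2.93 V

E°cell = −ΔG°/(nF) = −(-360×10³)/((1)(96485)) = +3.731 V.
Since Ag⁺/Ag is the cathode and K⁺/K the anode, E°cell = E°(Ag⁺/Ag) − E°(K⁺/K).
So E°(K⁺/K) = E°(Ag⁺/Ag) − E°cell = (+0.80) − (+3.731) = -2.93 V.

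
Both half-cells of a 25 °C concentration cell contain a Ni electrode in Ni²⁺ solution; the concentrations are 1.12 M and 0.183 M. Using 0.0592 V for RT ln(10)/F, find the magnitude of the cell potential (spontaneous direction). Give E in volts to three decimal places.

For a concentration cell E°cell = 0. The 1.12 M side is the cathode (reduction is favoured where [Ni²⁺] is higher).
With n = 2, E = −(0.0592/2) log([Ni²⁺]ₐₙ/[Ni²⁺]꜀ₐₜ) = −(0.0592/2) log(0.183/1.12) = −(0.0592/2)(-0.787) = +0.023 V.

+0.023 V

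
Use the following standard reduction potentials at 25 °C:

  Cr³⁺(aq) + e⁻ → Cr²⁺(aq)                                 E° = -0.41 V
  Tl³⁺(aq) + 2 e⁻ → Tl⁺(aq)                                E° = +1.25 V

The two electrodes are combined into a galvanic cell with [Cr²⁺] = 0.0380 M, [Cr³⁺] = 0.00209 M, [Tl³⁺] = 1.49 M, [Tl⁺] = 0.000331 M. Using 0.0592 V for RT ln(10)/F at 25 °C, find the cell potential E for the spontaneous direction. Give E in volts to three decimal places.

Tl³⁺/Tl⁺ is the cathode (higher E°), Cr³⁺/Cr²⁺ the anode: E°cell = +1.25 − (-0.41) = +1.66 V, n = 2.
Overall: Tl³⁺(aq) + 2 Cr²⁺(aq) → Tl⁺(aq) + 2 Cr³⁺(aq)
Q = [Tl⁺]·[Cr³⁺]^2 / ([Tl³⁺]·[Cr²⁺]^2); log Q = -6.173.
E = E° − (0.0592/n) log Q = +1.66 − (0.0592/2)(-6.173) = +1.843 V.

+1.843 V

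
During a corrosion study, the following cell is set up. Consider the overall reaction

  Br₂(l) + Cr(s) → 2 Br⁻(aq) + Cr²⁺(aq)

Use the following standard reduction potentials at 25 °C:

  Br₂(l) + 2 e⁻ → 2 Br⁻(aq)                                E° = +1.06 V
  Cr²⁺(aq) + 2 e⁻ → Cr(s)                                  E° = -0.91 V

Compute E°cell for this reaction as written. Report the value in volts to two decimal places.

The Br₂/Br⁻ couple has the higher reduction potential, so it is the cathode; Cr²⁺/Cr is oxidised at the anode.
E°cell = E°(cathode) − E°(anode) = (+1.06) − (-0.91) = +1.97 V.

+1.97 V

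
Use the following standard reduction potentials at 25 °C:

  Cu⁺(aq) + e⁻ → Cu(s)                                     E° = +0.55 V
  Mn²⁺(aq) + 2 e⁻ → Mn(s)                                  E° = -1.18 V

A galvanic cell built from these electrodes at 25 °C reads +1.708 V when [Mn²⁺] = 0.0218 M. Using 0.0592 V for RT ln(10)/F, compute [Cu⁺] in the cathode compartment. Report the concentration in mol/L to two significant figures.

Cu⁺/Cu is the cathode, Mn²⁺/Mn the anode: E°cell = +1.73 V, n = 2.
Overall reaction: 2 Cu⁺(aq) + Mn(s) → 2 Cu(s) + Mn²⁺(aq); Q = [Mn²⁺]^1/[Cu⁺]^2.
From E = E° − (0.0592/n) log Q: log Q = (E° − E)·n/0.0592 = (+1.73 − (+1.708))·2/0.0592 = 0.7432.
So 2·log[Cu⁺] = 1·log(0.0218) − log Q = -1.6615 − (0.7432) = -2.4047; log[Cu⁺] = -2.4047 / 2 = -1.2024; [Cu⁺] = 10^(-1.2024) ≈ 0.063 M.

0.063 M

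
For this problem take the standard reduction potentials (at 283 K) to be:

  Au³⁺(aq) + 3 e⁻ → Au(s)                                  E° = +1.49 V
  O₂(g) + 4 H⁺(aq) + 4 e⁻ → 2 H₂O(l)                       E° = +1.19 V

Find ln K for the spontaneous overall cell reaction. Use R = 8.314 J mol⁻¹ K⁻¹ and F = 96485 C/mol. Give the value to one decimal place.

147.6

Cathode: Au³⁺/Au; anode: O₂/H₂O. E°cell = (+1.49) − (+1.19) = +0.30 V, with n = 12.
ΔG° = −nFE° = −RT ln K, so ln K = nFE°/(RT) = (12)(96485)(+0.30) / ((8.314)(283)) = 147.627.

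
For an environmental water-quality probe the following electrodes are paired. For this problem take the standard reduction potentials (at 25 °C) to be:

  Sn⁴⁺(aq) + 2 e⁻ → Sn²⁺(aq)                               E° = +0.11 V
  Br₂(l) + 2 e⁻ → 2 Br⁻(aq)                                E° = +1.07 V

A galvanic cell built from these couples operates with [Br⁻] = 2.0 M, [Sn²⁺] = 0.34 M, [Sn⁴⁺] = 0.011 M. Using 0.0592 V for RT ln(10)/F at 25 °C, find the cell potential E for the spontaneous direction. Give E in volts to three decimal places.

+0.986 V

Br₂/Br⁻ is the cathode (higher E°), Sn⁴⁺/Sn²⁺ the anode: E°cell = +1.07 − (+0.11) = +0.96 V, n = 2.
Overall: Br₂(l) + Sn²⁺(aq) → 2 Br⁻(aq) + Sn⁴⁺(aq)
Q = [Br⁻]^2·[Sn⁴⁺] / ([Sn²⁺]); log Q = -0.888.
E = E° − (0.0592/n) log Q = +0.96 − (0.0592/2)(-0.888) = +0.986 V.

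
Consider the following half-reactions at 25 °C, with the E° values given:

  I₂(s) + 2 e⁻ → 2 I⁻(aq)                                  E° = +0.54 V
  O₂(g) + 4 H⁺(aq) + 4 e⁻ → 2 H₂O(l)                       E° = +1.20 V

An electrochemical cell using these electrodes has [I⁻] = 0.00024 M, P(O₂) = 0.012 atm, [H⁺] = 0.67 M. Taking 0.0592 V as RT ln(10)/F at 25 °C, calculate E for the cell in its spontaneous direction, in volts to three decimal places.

O₂/H₂O is the cathode (higher E°), I₂/I⁻ the anode: E°cell = +1.20 − (+0.54) = +0.66 V, n = 4.
Overall: O₂(g) + 4 H⁺(aq) + 4 I⁻(aq) → 2 H₂O(l) + 2 I₂(s)
Q = 1 / (P(O₂)·[H⁺]^4·[I⁻]^4); log Q = 17.096.
E = E° − (0.0592/n) log Q = +0.66 − (0.0592/4)(17.096) = +0.407 V.

+0.407 V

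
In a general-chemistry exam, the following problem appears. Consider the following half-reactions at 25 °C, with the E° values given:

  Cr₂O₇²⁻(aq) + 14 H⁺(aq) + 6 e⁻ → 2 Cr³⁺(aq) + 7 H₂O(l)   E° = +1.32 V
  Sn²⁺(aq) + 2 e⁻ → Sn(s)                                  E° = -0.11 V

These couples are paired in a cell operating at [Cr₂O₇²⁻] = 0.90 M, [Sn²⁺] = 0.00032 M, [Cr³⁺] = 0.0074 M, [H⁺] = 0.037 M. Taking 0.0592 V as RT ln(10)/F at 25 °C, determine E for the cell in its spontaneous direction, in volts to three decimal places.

+1.377 V

Cr₂O₇²⁻/Cr³⁺ is the cathode (higher E°), Sn²⁺/Sn the anode: E°cell = +1.32 − (-0.11) = +1.43 V, n = 6.
Overall: Cr₂O₇²⁻(aq) + 14 H⁺(aq) + 3 Sn(s) → 2 Cr³⁺(aq) + 7 H₂O(l) + 3 Sn²⁺(aq)
Q = [Cr³⁺]^2·[Sn²⁺]^3 / ([Cr₂O₇²⁻]·[H⁺]^14); log Q = 5.345.
E = E° − (0.0592/n) log Q = +1.43 − (0.0592/6)(5.345) = +1.377 V.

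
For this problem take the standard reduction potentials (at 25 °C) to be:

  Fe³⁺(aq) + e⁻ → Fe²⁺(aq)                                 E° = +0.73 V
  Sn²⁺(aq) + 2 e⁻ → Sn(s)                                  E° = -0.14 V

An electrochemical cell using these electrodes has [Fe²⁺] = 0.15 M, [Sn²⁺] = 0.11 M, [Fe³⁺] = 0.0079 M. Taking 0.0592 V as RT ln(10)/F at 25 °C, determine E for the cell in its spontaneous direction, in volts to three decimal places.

Fe³⁺/Fe²⁺ is the cathode (higher E°), Sn²⁺/Sn the anode: E°cell = +0.73 − (-0.14) = +0.87 V, n = 2.
Overall: 2 Fe³⁺(aq) + Sn(s) → 2 Fe²⁺(aq) + Sn²⁺(aq)
Q = [Fe²⁺]^2·[Sn²⁺] / ([Fe³⁺]^2); log Q = 1.598.
E = E° − (0.0592/n) log Q = +0.87 − (0.0592/2)(1.598) = +0.823 V.

+0.823 V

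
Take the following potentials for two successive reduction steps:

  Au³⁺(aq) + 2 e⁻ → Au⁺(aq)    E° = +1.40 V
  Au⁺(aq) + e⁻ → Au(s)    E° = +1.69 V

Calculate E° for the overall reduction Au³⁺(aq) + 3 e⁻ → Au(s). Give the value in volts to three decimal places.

Standard free energies of sequential steps add: ΔG°₃ = ΔG°₁ + ΔG°₂, so n₃E°₃ = n₁E°₁ + n₂E°₂.
E°₃ = (2×+1.40 + 1×+1.69) / 3 = (+4.490) / 3 = +1.497 V.

+1.497 V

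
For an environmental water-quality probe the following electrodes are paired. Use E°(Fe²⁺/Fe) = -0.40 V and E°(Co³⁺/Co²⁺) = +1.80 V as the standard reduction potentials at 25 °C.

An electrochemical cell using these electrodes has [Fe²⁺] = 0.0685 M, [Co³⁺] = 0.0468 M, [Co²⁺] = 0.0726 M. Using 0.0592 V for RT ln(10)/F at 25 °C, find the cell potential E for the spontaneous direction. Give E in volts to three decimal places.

+2.223 V

Co³⁺/Co²⁺ is the cathode (higher E°), Fe²⁺/Fe the anode: E°cell = +1.80 − (-0.40) = +2.20 V, n = 2.
Overall: 2 Co³⁺(aq) + Fe(s) → 2 Co²⁺(aq) + Fe²⁺(aq)
Q = [Co²⁺]^2·[Fe²⁺] / ([Co³⁺]^2); log Q = -0.783.
E = E° − (0.0592/n) log Q = +2.20 − (0.0592/2)(-0.783) = +2.223 V.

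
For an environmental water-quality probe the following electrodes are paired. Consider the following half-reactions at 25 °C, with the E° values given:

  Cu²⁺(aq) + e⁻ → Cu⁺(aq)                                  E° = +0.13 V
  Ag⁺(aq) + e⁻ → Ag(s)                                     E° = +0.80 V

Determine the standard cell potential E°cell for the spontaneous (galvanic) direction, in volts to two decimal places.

+0.67 V

The Ag⁺/Ag couple has the higher reduction potential, so it is the cathode; Cu²⁺/Cu⁺ is oxidised at the anode.
E°cell = E°(cathode) − E°(anode) = (+0.80) − (+0.13) = +0.67 V.
Since E°cell > 0, the reaction is spontaneous under standard conditions.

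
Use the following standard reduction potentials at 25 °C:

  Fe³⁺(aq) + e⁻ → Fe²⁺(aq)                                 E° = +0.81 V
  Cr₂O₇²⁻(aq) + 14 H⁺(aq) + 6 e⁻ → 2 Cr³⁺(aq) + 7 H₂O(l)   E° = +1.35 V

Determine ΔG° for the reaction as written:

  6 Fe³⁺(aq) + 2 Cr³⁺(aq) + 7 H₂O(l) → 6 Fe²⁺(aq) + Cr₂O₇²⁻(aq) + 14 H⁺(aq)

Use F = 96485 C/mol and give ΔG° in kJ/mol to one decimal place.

As written, Fe³⁺/Fe²⁺ is reduced (cathode) and Cr₂O₇²⁻/Cr³⁺ is oxidised (anode), so E°cell = (+0.81) − (+1.35) = -0.54 V.
Balancing electrons gives n = 6.
ΔG° = −nFE° = −(6)(96485)(-0.54) = 312,611 J = +312.6 kJ/mol.

+312.6 kJ/mol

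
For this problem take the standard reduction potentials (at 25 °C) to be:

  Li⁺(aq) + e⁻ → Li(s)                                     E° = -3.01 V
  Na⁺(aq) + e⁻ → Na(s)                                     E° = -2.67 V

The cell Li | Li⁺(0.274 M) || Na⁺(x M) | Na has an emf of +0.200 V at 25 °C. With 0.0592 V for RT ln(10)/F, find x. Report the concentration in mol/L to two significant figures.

0.0012 M

Na⁺/Na is the cathode, Li⁺/Li the anode: E°cell = +0.34 V, n = 1.
Overall reaction: Na⁺(aq) + Li(s) → Na(s) + Li⁺(aq); Q = [Li⁺]^1/[Na⁺]^1.
From E = E° − (0.0592/n) log Q: log Q = (E° − E)·n/0.0592 = (+0.34 − (+0.200))·1/0.0592 = 2.3649.
So 1·log[Na⁺] = 1·log(0.274) − log Q = -0.5622 − (2.3649) = -2.9271; [Na⁺] = 10^(-2.9271) ≈ 0.0012 M.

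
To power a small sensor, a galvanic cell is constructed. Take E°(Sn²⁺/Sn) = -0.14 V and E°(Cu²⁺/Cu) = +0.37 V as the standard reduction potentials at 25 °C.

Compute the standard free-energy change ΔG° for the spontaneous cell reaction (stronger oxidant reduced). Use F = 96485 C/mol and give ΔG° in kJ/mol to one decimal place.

Cu²⁺/Cu (E° = +0.37 V) is the cathode; Sn²⁺/Sn (E° = -0.14 V) is the anode, so E°cell = +0.51 V.
Balancing electrons gives n = 2 (lcm of 2 and 2).
ΔG° = −nFE° = −(2)(96485)(+0.51) = -98,415 J = -98.4 kJ/mol.

-98.4 kJ/mol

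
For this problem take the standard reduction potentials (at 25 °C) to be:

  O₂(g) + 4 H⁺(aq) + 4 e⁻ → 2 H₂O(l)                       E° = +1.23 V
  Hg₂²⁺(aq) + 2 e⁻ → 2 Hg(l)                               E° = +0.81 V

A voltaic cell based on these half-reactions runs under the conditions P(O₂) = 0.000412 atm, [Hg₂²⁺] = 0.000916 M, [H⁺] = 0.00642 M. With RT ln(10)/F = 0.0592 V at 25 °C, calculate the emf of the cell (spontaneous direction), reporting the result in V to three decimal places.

+0.330 V

O₂/H₂O is the cathode (higher E°), Hg₂²⁺/Hg the anode: E°cell = +1.23 − (+0.81) = +0.42 V, n = 4.
Overall: O₂(g) + 4 H⁺(aq) + 4 Hg(l) → 2 H₂O(l) + 2 Hg₂²⁺(aq)
Q = [Hg₂²⁺]^2 / (P(O₂)·[H⁺]^4); log Q = 6.079.
E = E° − (0.0592/n) log Q = +0.42 − (0.0592/4)(6.079) = +0.330 V.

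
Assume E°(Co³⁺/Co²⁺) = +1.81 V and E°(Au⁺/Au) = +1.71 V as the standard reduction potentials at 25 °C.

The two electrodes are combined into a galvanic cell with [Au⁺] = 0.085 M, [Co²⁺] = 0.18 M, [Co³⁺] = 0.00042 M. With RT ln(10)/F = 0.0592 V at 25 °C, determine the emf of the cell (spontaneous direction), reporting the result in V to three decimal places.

Co³⁺/Co²⁺ is the cathode (higher E°), Au⁺/Au the anode: E°cell = +1.81 − (+1.71) = +0.10 V, n = 1.
Overall: Co³⁺(aq) + Au(s) → Co²⁺(aq) + Au⁺(aq)
Q = [Co²⁺]·[Au⁺] / ([Co³⁺]); log Q = 1.561.
E = E° − (0.0592/n) log Q = +0.10 − (0.0592/1)(1.561) = +0.008 V.

+0.008 V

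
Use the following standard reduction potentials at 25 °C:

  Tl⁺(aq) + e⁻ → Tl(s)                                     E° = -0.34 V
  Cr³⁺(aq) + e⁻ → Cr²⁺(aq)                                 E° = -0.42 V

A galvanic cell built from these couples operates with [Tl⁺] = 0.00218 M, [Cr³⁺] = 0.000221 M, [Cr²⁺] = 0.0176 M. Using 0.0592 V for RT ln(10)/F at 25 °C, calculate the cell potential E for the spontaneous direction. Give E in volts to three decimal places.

Tl⁺/Tl is the cathode (higher E°), Cr³⁺/Cr²⁺ the anode: E°cell = -0.34 − (-0.42) = +0.08 V, n = 1.
Overall: Tl⁺(aq) + Cr²⁺(aq) → Tl(s) + Cr³⁺(aq)
Q = [Cr³⁺] / ([Tl⁺]·[Cr²⁺]); log Q = 0.760.
E = E° − (0.0592/n) log Q = +0.08 − (0.0592/1)(0.760) = +0.035 V.

+0.035 V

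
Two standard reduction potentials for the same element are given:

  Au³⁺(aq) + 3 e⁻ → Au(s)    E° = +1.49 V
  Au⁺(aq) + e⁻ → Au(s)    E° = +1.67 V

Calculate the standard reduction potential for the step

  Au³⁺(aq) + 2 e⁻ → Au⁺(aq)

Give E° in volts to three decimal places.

+1.400 V

Sequential free energies add, so n₃E°₃ = n₁E°₁ + n₂E°₂.
With n₃ = 3, and the known step contributing 1×(+1.67) V, the unknown satisfies 2·E° = 3×(+1.49) − 1×(+1.67) = +2.800.
E° = +2.800 / 2 = +1.400 V.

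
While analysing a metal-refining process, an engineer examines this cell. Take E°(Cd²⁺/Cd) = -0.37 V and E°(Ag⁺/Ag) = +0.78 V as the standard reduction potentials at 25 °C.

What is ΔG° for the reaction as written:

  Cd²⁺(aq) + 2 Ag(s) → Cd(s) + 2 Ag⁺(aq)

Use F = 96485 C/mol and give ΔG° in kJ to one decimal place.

As written, Cd²⁺/Cd is reduced (cathode) and Ag⁺/Ag is oxidised (anode), so E°cell = (-0.37) − (+0.78) = -1.15 V.
Balancing electrons gives n = 2.
ΔG° = −nFE° = −(2)(96485)(-1.15) = 221,915 J = +221.9 kJ.

+221.9 kJ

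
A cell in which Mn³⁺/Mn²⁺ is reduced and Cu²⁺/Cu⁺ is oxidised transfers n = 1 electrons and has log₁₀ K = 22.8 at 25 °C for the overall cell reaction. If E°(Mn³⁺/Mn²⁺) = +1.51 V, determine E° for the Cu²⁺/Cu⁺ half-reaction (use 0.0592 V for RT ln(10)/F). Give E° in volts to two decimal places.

+0.16 V

E°cell = (0.0592/n)·log K = (0.0592/1)(22.8) = +1.350 V.
Since Mn³⁺/Mn²⁺ is the cathode and Cu²⁺/Cu⁺ the anode, E°cell = E°(Mn³⁺/Mn²⁺) − E°(Cu²⁺/Cu⁺).
So E°(Cu²⁺/Cu⁺) = E°(Mn³⁺/Mn²⁺) − E°cell = (+1.51) − (+1.350) = +0.16 V.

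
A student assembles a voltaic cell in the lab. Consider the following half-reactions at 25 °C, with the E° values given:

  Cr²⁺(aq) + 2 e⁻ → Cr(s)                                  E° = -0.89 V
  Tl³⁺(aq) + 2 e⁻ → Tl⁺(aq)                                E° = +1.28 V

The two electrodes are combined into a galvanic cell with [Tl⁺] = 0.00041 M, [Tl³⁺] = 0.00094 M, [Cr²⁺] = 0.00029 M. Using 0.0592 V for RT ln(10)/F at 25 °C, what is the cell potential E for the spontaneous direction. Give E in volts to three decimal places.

Tl³⁺/Tl⁺ is the cathode (higher E°), Cr²⁺/Cr the anode: E°cell = +1.28 − (-0.89) = +2.17 V, n = 2.
Overall: Tl³⁺(aq) + Cr(s) → Tl⁺(aq) + Cr²⁺(aq)
Q = [Tl⁺]·[Cr²⁺] / ([Tl³⁺]); log Q = -3.898.
E = E° − (0.0592/n) log Q = +2.17 − (0.0592/2)(-3.898) = +2.285 V.

+2.285 V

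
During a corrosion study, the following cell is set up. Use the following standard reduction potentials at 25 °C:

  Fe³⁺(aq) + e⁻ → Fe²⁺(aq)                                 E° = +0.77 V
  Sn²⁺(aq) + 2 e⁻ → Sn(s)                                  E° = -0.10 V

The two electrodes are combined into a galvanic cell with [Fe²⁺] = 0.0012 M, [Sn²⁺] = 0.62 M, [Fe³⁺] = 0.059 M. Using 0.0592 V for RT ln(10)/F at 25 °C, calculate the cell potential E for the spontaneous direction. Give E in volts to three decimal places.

+0.976 V

Fe³⁺/Fe²⁺ is the cathode (higher E°), Sn²⁺/Sn the anode: E°cell = +0.77 − (-0.10) = +0.87 V, n = 2.
Overall: 2 Fe³⁺(aq) + Sn(s) → 2 Fe²⁺(aq) + Sn²⁺(aq)
Q = [Fe²⁺]^2·[Sn²⁺] / ([Fe³⁺]^2); log Q = -3.591.
E = E° − (0.0592/n) log Q = +0.87 − (0.0592/2)(-3.591) = +0.976 V.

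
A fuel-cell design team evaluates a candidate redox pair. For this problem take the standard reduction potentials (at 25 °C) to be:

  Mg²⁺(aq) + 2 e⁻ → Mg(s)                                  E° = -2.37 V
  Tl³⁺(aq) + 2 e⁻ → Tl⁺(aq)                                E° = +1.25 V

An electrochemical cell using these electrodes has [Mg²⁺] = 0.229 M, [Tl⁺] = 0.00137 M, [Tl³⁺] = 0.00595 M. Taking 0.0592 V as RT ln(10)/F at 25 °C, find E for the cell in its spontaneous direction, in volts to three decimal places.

Tl³⁺/Tl⁺ is the cathode (higher E°), Mg²⁺/Mg the anode: E°cell = +1.25 − (-2.37) = +3.62 V, n = 2.
Overall: Tl³⁺(aq) + Mg(s) → Tl⁺(aq) + Mg²⁺(aq)
Q = [Tl⁺]·[Mg²⁺] / ([Tl³⁺]); log Q = -1.278.
E = E° − (0.0592/n) log Q = +3.62 − (0.0592/2)(-1.278) = +3.658 V.

+3.658 V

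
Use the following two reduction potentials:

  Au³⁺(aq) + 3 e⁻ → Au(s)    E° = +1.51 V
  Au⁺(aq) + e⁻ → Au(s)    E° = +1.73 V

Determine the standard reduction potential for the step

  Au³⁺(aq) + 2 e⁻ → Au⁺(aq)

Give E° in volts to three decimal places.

Sequential free energies add, so n₃E°₃ = n₁E°₁ + n₂E°₂.
With n₃ = 3, and the known step contributing 1×(+1.73) V, the unknown satisfies 2·E° = 3×(+1.51) − 1×(+1.73) = +2.800.
E° = +2.800 / 2 = +1.400 V.

+1.400 V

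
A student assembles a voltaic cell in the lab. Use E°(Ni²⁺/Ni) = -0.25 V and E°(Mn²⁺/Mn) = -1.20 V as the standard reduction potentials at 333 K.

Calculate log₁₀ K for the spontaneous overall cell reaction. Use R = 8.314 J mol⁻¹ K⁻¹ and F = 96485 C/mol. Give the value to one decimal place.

28.8

Cathode: Ni²⁺/Ni; anode: Mn²⁺/Mn. E°cell = (-0.25) − (-1.20) = +0.95 V, with n = 2.
ΔG° = −nFE° = −RT ln K, so ln K = nFE°/(RT) = (2)(96485)(+0.95) / ((8.314)(333)) = 66.215.
log₁₀ K = 66.215 / ln 10 = 28.8.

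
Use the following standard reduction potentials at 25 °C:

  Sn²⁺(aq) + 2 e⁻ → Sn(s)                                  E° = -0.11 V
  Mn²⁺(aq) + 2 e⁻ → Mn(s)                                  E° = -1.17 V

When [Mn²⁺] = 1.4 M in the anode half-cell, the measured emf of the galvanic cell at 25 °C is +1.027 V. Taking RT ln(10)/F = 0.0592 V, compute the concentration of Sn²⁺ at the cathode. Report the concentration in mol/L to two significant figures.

0.11 M

Sn²⁺/Sn is the cathode, Mn²⁺/Mn the anode: E°cell = +1.06 V, n = 2.
Overall reaction: Sn²⁺(aq) + Mn(s) → Sn(s) + Mn²⁺(aq); Q = [Mn²⁺]^1/[Sn²⁺]^1.
From E = E° − (0.0592/n) log Q: log Q = (E° − E)·n/0.0592 = (+1.06 − (+1.027))·2/0.0592 = 1.1149.
So 1·log[Sn²⁺] = 1·log(1.4) − log Q = 0.1461 − (1.1149) = -0.9688; [Sn²⁺] = 10^(-0.9688) ≈ 0.11 M.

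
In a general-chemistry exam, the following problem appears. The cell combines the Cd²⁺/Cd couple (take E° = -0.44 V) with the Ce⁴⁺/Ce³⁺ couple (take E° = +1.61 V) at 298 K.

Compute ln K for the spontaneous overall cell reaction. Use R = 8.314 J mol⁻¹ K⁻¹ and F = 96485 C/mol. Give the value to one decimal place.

159.7

Cathode: Ce⁴⁺/Ce³⁺; anode: Cd²⁺/Cd. E°cell = (+1.61) − (-0.44) = +2.05 V, with n = 2.
ΔG° = −nFE° = −RT ln K, so ln K = nFE°/(RT) = (2)(96485)(+2.05) / ((8.314)(298)) = 159.668.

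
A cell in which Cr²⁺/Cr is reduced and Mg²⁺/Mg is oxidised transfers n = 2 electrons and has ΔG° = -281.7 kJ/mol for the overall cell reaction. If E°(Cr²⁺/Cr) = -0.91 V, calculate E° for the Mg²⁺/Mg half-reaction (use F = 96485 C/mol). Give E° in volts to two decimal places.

-2.37 V

E°cell = −ΔG°/(nF) = −(-281.7×10³)/((2)(96485)) = +1.460 V.
Since Cr²⁺/Cr is the cathode and Mg²⁺/Mg the anode, E°cell = E°(Cr²⁺/Cr) − E°(Mg²⁺/Mg).
So E°(Mg²⁺/Mg) = E°(Cr²⁺/Cr) − E°cell = (-0.91) − (+1.460) = -2.37 V.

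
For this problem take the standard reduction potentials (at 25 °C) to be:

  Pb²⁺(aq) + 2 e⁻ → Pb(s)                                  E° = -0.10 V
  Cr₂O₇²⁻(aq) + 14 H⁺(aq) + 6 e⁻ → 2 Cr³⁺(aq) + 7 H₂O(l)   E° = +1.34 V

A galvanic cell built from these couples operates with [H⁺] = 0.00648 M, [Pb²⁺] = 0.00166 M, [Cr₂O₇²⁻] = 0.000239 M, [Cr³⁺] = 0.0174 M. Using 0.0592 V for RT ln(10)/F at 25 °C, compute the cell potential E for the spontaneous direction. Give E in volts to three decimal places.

Cr₂O₇²⁻/Cr³⁺ is the cathode (higher E°), Pb²⁺/Pb the anode: E°cell = +1.34 − (-0.10) = +1.44 V, n = 6.
Overall: Cr₂O₇²⁻(aq) + 14 H⁺(aq) + 3 Pb(s) → 2 Cr³⁺(aq) + 7 H₂O(l) + 3 Pb²⁺(aq)
Q = [Cr³⁺]^2·[Pb²⁺]^3 / ([Cr₂O₇²⁻]·[H⁺]^14); log Q = 22.401.
E = E° − (0.0592/n) log Q = +1.44 − (0.0592/6)(22.401) = +1.219 V.

+1.219 V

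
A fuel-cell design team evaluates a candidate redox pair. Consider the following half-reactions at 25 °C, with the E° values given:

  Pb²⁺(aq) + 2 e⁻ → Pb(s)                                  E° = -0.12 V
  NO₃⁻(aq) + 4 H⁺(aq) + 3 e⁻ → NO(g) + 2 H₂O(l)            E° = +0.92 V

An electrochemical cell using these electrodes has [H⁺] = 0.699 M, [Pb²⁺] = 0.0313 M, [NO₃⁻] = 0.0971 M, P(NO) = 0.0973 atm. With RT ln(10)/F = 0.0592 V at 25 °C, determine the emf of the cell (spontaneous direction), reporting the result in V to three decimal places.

+1.072 V

NO₃⁻/NO is the cathode (higher E°), Pb²⁺/Pb the anode: E°cell = +0.92 − (-0.12) = +1.04 V, n = 6.
Overall: 2 NO₃⁻(aq) + 8 H⁺(aq) + 3 Pb(s) → 2 NO(g) + 4 H₂O(l) + 3 Pb²⁺(aq)
Q = P(NO)^2·[Pb²⁺]^3 / ([NO₃⁻]^2·[H⁺]^8); log Q = -3.267.
E = E° − (0.0592/n) log Q = +1.04 − (0.0592/6)(-3.267) = +1.072 V.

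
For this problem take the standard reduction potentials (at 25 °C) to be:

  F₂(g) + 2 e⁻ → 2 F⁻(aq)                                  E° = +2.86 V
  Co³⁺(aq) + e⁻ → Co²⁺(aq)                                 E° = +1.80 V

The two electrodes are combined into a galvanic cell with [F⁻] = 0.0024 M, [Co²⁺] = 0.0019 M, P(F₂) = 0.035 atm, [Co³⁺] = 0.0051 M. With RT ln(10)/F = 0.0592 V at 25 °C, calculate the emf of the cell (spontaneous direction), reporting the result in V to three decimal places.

+1.147 V

F₂/F⁻ is the cathode (higher E°), Co³⁺/Co²⁺ the anode: E°cell = +2.86 − (+1.80) = +1.06 V, n = 2.
Overall: F₂(g) + 2 Co²⁺(aq) → 2 F⁻(aq) + 2 Co³⁺(aq)
Q = [F⁻]^2·[Co³⁺]^2 / (P(F₂)·[Co²⁺]^2); log Q = -2.926.
E = E° − (0.0592/n) log Q = +1.06 − (0.0592/2)(-2.926) = +1.147 V.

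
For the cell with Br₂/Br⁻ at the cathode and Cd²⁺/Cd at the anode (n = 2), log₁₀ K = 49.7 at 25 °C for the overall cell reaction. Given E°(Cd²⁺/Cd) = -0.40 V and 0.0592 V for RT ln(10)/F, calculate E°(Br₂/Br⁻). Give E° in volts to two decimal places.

+1.07 V

E°cell = (0.0592/n)·log K = (0.0592/2)(49.7) = +1.471 V.
Since Br₂/Br⁻ is the cathode and Cd²⁺/Cd the anode, E°cell = E°(Br₂/Br⁻) − E°(Cd²⁺/Cd).
So E°(Br₂/Br⁻) = E°cell + E°(Cd²⁺/Cd) = +1.471 + (-0.40) = +1.07 V.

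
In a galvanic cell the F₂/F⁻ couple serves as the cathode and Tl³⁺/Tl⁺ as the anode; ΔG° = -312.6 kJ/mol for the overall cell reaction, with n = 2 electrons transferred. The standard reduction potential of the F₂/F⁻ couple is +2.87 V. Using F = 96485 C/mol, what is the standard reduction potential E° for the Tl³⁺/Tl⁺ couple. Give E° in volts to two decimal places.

E°cell = −ΔG°/(nF) = −(-312.6×10³)/((2)(96485)) = +1.620 V.
Since F₂/F⁻ is the cathode and Tl³⁺/Tl⁺ the anode, E°cell = E°(F₂/F⁻) − E°(Tl³⁺/Tl⁺).
So E°(Tl³⁺/Tl⁺) = E°(F₂/F⁻) − E°cell = (+2.87) − (+1.620) = +1.25 V.

+1.25 V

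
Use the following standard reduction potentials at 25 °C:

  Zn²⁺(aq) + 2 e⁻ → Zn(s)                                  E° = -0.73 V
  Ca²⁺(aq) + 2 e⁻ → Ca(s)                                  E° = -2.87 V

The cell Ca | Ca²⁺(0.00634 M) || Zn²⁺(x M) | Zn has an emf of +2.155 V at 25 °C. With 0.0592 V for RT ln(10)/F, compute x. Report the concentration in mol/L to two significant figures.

0.020 M

Zn²⁺/Zn is the cathode, Ca²⁺/Ca the anode: E°cell = +2.14 V, n = 2.
Overall reaction: Zn²⁺(aq) + Ca(s) → Zn(s) + Ca²⁺(aq); Q = [Ca²⁺]^1/[Zn²⁺]^1.
From E = E° − (0.0592/n) log Q: log Q = (E° − E)·n/0.0592 = (+2.14 − (+2.155))·2/0.0592 = -0.5068.
So 1·log[Zn²⁺] = 1·log(0.00634) − log Q = -2.1979 − (-0.5068) = -1.6911; [Zn²⁺] = 10^(-1.6911) ≈ 0.020 M.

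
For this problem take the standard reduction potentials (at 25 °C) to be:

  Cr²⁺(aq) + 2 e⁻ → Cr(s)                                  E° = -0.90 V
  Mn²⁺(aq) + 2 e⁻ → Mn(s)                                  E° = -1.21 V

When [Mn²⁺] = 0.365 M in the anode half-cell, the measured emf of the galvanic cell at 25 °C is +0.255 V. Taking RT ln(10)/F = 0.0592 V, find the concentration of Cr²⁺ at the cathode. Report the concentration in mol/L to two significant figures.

0.0051 M

Cr²⁺/Cr is the cathode, Mn²⁺/Mn the anode: E°cell = +0.31 V, n = 2.
Overall reaction: Cr²⁺(aq) + Mn(s) → Cr(s) + Mn²⁺(aq); Q = [Mn²⁺]^1/[Cr²⁺]^1.
From E = E° − (0.0592/n) log Q: log Q = (E° − E)·n/0.0592 = (+0.31 − (+0.255))·2/0.0592 = 1.8581.
So 1·log[Cr²⁺] = 1·log(0.365) − log Q = -0.4377 − (1.8581) = -2.2958; [Cr²⁺] = 10^(-2.2958) ≈ 0.0051 M.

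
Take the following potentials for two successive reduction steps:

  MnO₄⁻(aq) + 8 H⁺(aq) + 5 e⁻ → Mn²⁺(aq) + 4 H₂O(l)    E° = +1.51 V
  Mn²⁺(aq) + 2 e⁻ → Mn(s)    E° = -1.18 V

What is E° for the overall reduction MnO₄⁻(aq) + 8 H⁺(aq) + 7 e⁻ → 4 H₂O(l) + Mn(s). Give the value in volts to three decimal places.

+0.741 V

Since ΔG° = −nFE° is additive over sequential reductions, n₃E°₃ = n₁E°₁ + n₂E°₂.
E°₃ = (5×+1.51 + 2×-1.18) / 7 = (+5.190) / 7 = +0.741 V.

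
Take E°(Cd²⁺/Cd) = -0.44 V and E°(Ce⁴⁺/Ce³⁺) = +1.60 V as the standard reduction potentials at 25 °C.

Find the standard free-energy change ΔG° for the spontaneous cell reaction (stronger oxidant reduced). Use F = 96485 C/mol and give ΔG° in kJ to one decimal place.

Ce⁴⁺/Ce³⁺ (E° = +1.60 V) is the cathode; Cd²⁺/Cd (E° = -0.44 V) is the anode, so E°cell = +2.04 V.
Balancing electrons gives n = 2 (lcm of 1 and 2).
ΔG° = −nFE° = −(2)(96485)(+2.04) = -393,659 J = -393.7 kJ.

-393.7 kJ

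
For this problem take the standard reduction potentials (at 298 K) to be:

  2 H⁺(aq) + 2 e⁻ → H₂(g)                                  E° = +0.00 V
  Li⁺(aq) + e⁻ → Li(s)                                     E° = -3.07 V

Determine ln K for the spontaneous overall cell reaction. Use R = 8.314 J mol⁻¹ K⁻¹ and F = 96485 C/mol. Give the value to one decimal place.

Cathode: H⁺/H₂; anode: Li⁺/Li. E°cell = (+0.00) − (-3.07) = +3.07 V, with n = 2.
ΔG° = −nFE° = −RT ln K, so ln K = nFE°/(RT) = (2)(96485)(+3.07) / ((8.314)(298)) = 239.112.

239.1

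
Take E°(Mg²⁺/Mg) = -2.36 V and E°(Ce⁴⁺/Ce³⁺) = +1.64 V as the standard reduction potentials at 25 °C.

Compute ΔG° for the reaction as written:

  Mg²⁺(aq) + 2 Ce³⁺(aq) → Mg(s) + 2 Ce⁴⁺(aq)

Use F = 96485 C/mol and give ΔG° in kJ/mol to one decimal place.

+771.9 kJ/mol

As written, Mg²⁺/Mg is reduced (cathode) and Ce⁴⁺/Ce³⁺ is oxidised (anode), so E°cell = (-2.36) − (+1.64) = -4.00 V.
Balancing electrons gives n = 2.
ΔG° = −nFE° = −(2)(96485)(-4.00) = 771,880 J = +771.9 kJ/mol.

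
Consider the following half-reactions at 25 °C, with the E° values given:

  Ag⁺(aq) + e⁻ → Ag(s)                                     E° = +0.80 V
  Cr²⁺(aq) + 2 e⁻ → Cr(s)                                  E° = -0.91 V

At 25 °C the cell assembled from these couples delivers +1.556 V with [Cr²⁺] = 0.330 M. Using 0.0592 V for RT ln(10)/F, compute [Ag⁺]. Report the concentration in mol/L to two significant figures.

0.0014 M

Ag⁺/Ag is the cathode, Cr²⁺/Cr the anode: E°cell = +1.71 V, n = 2.
Overall reaction: 2 Ag⁺(aq) + Cr(s) → 2 Ag(s) + Cr²⁺(aq); Q = [Cr²⁺]^1/[Ag⁺]^2.
From E = E° − (0.0592/n) log Q: log Q = (E° − E)·n/0.0592 = (+1.71 − (+1.556))·2/0.0592 = 5.2027.
So 2·log[Ag⁺] = 1·log(0.33) − log Q = -0.4815 − (5.2027) = -5.6842; log[Ag⁺] = -5.6842 / 2 = -2.8421; [Ag⁺] = 10^(-2.8421) ≈ 0.0014 M.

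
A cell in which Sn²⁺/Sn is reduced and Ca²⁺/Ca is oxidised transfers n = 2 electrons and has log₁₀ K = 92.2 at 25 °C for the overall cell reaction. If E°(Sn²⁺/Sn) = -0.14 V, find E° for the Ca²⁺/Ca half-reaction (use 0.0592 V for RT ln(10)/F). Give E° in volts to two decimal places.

E°cell = (0.0592/n)·log K = (0.0592/2)(92.2) = +2.729 V.
Since Sn²⁺/Sn is the cathode and Ca²⁺/Ca the anode, E°cell = E°(Sn²⁺/Sn) − E°(Ca²⁺/Ca).
So E°(Ca²⁺/Ca) = E°(Sn²⁺/Sn) − E°cell = (-0.14) − (+2.729) = -2.87 V.

-2.87 V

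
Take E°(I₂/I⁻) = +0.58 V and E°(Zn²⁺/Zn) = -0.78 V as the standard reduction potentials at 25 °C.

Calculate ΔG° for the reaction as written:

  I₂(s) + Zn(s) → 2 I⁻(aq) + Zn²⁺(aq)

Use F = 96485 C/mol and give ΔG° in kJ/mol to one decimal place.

As written, I₂/I⁻ is reduced (cathode) and Zn²⁺/Zn is oxidised (anode), so E°cell = (+0.58) − (-0.78) = +1.36 V.
Balancing electrons gives n = 2.
ΔG° = −nFE° = −(2)(96485)(+1.36) = -262,439 J = -262.4 kJ/mol.

-262.4 kJ/mol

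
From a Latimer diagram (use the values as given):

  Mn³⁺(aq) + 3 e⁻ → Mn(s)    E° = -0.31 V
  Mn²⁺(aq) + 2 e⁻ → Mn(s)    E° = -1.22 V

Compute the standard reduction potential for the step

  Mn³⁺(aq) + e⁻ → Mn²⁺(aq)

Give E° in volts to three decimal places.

Sequential free energies add, so n₃E°₃ = n₁E°₁ + n₂E°₂.
With n₃ = 3, and the known step contributing 2×(-1.22) V, the unknown satisfies 1·E° = 3×(-0.31) − 2×(-1.22) = +1.510.
E° = +1.510 / 1 = +1.510 V.

+1.510 V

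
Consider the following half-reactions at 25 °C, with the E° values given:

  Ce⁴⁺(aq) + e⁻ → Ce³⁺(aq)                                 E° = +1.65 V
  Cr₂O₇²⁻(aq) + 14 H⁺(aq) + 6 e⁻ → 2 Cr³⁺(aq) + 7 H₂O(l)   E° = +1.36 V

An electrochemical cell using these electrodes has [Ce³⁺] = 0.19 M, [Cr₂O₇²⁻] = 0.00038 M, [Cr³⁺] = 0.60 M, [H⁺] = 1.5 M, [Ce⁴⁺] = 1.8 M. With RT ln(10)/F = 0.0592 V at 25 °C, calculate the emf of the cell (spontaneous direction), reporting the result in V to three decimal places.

+0.353 V

Ce⁴⁺/Ce³⁺ is the cathode (higher E°), Cr₂O₇²⁻/Cr³⁺ the anode: E°cell = +1.65 − (+1.36) = +0.29 V, n = 6.
Overall: 6 Ce⁴⁺(aq) + 2 Cr³⁺(aq) + 7 H₂O(l) → 6 Ce³⁺(aq) + Cr₂O₇²⁻(aq) + 14 H⁺(aq)
Q = [Ce³⁺]^6·[Cr₂O₇²⁻]·[H⁺]^14 / ([Ce⁴⁺]^6·[Cr³⁺]^2); log Q = -6.370.
E = E° − (0.0592/n) log Q = +0.29 − (0.0592/6)(-6.370) = +0.353 V.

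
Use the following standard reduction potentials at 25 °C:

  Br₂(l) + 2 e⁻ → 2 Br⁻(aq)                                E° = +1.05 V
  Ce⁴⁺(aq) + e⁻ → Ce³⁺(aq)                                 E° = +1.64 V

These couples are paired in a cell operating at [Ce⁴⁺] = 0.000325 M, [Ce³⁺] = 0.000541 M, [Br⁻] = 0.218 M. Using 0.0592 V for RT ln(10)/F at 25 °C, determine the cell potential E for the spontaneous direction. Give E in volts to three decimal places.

+0.538 V

Ce⁴⁺/Ce³⁺ is the cathode (higher E°), Br₂/Br⁻ the anode: E°cell = +1.64 − (+1.05) = +0.59 V, n = 2.
Overall: 2 Ce⁴⁺(aq) + 2 Br⁻(aq) → 2 Ce³⁺(aq) + Br₂(l)
Q = [Ce³⁺]^2 / ([Ce⁴⁺]^2·[Br⁻]^2); log Q = 1.766.
E = E° − (0.0592/n) log Q = +0.59 − (0.0592/2)(1.766) = +0.538 V.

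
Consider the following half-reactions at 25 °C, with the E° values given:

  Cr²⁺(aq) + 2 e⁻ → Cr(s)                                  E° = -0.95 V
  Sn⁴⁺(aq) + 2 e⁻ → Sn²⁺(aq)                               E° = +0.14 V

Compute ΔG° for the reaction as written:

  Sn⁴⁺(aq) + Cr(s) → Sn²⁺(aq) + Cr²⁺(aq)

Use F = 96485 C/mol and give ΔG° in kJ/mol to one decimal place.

As written, Sn⁴⁺/Sn²⁺ is reduced (cathode) and Cr²⁺/Cr is oxidised (anode), so E°cell = (+0.14) − (-0.95) = +1.09 V.
Balancing electrons gives n = 2.
ΔG° = −nFE° = −(2)(96485)(+1.09) = -210,337 J = -210.3 kJ/mol.

-210.3 kJ/mol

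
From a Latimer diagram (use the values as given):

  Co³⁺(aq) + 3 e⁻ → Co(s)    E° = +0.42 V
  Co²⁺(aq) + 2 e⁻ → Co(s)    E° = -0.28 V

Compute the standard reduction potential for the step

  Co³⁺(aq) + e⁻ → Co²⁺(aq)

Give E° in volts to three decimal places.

+1.820 V

Sequential free energies add, so n₃E°₃ = n₁E°₁ + n₂E°₂.
With n₃ = 3, and the known step contributing 2×(-0.28) V, the unknown satisfies 1·E° = 3×(+0.42) − 2×(-0.28) = +1.820.
E° = +1.820 / 1 = +1.820 V.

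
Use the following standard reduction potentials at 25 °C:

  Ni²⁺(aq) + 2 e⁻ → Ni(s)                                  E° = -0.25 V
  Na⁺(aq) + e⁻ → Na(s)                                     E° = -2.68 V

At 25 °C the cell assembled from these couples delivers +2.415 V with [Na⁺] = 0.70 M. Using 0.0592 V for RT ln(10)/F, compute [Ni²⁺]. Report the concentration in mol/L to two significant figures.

0.15 M

Ni²⁺/Ni is the cathode, Na⁺/Na the anode: E°cell = +2.43 V, n = 2.
Overall reaction: Ni²⁺(aq) + 2 Na(s) → Ni(s) + 2 Na⁺(aq); Q = [Na⁺]^2/[Ni²⁺]^1.
From E = E° − (0.0592/n) log Q: log Q = (E° − E)·n/0.0592 = (+2.43 − (+2.415))·2/0.0592 = 0.5068.
So 1·log[Ni²⁺] = 2·log(0.7) − log Q = -0.3098 − (0.5068) = -0.8166; [Ni²⁺] = 10^(-0.8166) ≈ 0.15 M.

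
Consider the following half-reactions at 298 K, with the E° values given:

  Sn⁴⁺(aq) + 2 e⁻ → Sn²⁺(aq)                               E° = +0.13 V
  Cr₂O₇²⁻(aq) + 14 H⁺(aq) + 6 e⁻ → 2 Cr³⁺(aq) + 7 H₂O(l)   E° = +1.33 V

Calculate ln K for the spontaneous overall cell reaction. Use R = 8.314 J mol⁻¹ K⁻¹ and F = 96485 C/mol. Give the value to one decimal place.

Cathode: Cr₂O₇²⁻/Cr³⁺; anode: Sn⁴⁺/Sn²⁺. E°cell = (+1.33) − (+0.13) = +1.20 V, with n = 6.
ΔG° = −nFE° = −RT ln K, so ln K = nFE°/(RT) = (6)(96485)(+1.20) / ((8.314)(298)) = 280.392.

280.4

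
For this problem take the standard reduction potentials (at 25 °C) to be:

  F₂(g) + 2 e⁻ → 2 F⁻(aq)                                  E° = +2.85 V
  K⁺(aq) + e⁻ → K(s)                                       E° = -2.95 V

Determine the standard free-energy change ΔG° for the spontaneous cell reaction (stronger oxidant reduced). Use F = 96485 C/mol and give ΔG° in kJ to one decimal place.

F₂/F⁻ (E° = +2.85 V) is the cathode; K⁺/K (E° = -2.95 V) is the anode, so E°cell = +5.80 V.
Balancing electrons gives n = 2 (lcm of 2 and 1).
ΔG° = −nFE° = −(2)(96485)(+5.80) = -1,119,226 J = -1119.2 kJ.

-1119.2 kJ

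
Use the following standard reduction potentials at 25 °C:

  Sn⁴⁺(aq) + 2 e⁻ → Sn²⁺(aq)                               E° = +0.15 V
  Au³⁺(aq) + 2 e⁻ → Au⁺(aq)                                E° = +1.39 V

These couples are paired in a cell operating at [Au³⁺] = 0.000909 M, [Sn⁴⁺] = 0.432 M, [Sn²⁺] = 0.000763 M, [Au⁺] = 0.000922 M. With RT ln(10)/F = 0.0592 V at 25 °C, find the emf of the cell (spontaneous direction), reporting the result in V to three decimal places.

+1.158 V

Au³⁺/Au⁺ is the cathode (higher E°), Sn⁴⁺/Sn²⁺ the anode: E°cell = +1.39 − (+0.15) = +1.24 V, n = 2.
Overall: Au³⁺(aq) + Sn²⁺(aq) → Au⁺(aq) + Sn⁴⁺(aq)
Q = [Au⁺]·[Sn⁴⁺] / ([Au³⁺]·[Sn²⁺]); log Q = 2.759.
E = E° − (0.0592/n) log Q = +1.24 − (0.0592/2)(2.759) = +1.158 V.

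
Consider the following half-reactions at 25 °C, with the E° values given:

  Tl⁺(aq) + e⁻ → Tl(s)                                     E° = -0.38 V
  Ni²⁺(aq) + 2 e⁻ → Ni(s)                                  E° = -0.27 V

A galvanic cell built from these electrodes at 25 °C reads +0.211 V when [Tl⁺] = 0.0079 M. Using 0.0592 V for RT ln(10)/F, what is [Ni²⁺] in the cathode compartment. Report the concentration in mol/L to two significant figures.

Ni²⁺/Ni is the cathode, Tl⁺/Tl the anode: E°cell = +0.11 V, n = 2.
Overall reaction: Ni²⁺(aq) + 2 Tl(s) → Ni(s) + 2 Tl⁺(aq); Q = [Tl⁺]^2/[Ni²⁺]^1.
From E = E° − (0.0592/n) log Q: log Q = (E° − E)·n/0.0592 = (+0.11 − (+0.211))·2/0.0592 = -3.4122.
So 1·log[Ni²⁺] = 2·log(0.0079) − log Q = -4.2047 − (-3.4122) = -0.7925; [Ni²⁺] = 10^(-0.7925) ≈ 0.16 M.

0.16 M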